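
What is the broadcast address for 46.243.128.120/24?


Network: 46.243.128.0/24
Host bits = 8
Set all host bits to 1:
Broadcast: 46.243.128.255


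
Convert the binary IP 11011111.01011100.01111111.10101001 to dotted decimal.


11011111 = 223
01011100 = 92
01111111 = 127
10101001 = 169
IP: 223.92.127.169


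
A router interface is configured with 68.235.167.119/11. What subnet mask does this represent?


/11 means 11 network bits, 21 host bits
Binary: 11111111111000000000000000000000
Mask: 255.224.0.0


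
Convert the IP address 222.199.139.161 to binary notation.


222 = 11011110
199 = 11000111
139 = 10001011
161 = 10100001
Binary: 11011110.11000111.10001011.10100001


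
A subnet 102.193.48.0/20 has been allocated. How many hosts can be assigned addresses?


Host bits = 32 - 20 = 12
Total addresses = 2^12 = 4096
Usable = total - 2 (network and broadcast)
Usable hosts: 4094


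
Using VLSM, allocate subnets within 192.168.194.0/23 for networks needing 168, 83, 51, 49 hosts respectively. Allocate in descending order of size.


168 hosts -> /24 (254 usable): 192.168.194.0/24
83 hosts -> /25 (126 usable): 192.168.195.0/25
51 hosts -> /26 (62 usable): 192.168.195.128/26
49 hosts -> /26 (62 usable): 192.168.195.192/26
Allocation: 192.168.194.0/24 (168 hosts, 254 usable); 192.168.195.0/25 (83 hosts, 126 usable); 192.168.195.128/26 (51 hosts, 62 usable); 192.168.195.192/26 (49 hosts, 62 usable)


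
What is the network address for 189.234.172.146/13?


IP:   10111101.11101010.10101100.10010010
Mask: 11111111.11111000.00000000.00000000
AND operation:
Net:  10111101.11101000.00000000.00000000
Network: 189.232.0.0/13


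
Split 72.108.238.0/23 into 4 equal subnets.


New prefix = 23 + 2 = 25
Each subnet has 128 addresses
  72.108.238.0/25
  72.108.238.128/25
  72.108.239.0/25
  72.108.239.128/25
Subnets: 72.108.238.0/25, 72.108.238.128/25, 72.108.239.0/25, 72.108.239.128/25


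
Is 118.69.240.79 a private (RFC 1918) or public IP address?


RFC 1918 private ranges:
  10.0.0.0/8 (10.0.0.0 - 10.255.255.255)
  172.16.0.0/12 (172.16.0.0 - 172.31.255.255)
  192.168.0.0/16 (192.168.0.0 - 192.168.255.255)
Public (not in any RFC 1918 range)


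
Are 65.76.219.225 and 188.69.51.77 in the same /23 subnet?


Mask: 255.255.254.0
65.76.219.225 AND mask = 65.76.218.0
188.69.51.77 AND mask = 188.69.50.0
No, different subnets (65.76.218.0 vs 188.69.50.0)


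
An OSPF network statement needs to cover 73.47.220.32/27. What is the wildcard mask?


Subnet mask: 255.255.255.224
Wildcard = 255.255.255.255 - subnet mask
255 - 255 = 0
255 - 255 = 0
255 - 255 = 0
255 - 224 = 31
Wildcard: 0.0.0.31


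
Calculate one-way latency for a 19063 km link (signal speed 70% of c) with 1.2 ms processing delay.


Speed = 0.7 * 3e5 km/s = 210000 km/s
Propagation delay = 19063 / 210000 = 0.0908 s = 90.7762 ms
Processing delay = 1.2 ms
Total one-way latency = 91.9762 ms


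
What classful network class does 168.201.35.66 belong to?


First octet: 168
Binary: 10101000
10xxxxxx -> Class B (128-191)
Class B, default mask 255.255.0.0 (/16)


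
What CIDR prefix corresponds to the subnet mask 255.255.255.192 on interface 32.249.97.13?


Binary: 11111111.11111111.11111111.11000000
Count leading 1s
Prefix: /26


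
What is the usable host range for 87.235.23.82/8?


Network: 87.0.0.0
Broadcast: 87.255.255.255
First usable = network + 1
Last usable = broadcast - 1
Range: 87.0.0.1 to 87.255.255.254


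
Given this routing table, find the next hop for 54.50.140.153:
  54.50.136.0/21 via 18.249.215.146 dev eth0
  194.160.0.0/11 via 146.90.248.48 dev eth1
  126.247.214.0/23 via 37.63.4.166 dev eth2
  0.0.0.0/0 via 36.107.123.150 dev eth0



Longest prefix match for 54.50.140.153:
  /21 54.50.136.0: MATCH
  /11 194.160.0.0: no
  /23 126.247.214.0: no
  /0 0.0.0.0: MATCH
Selected: next-hop 18.249.215.146 via eth0 (matched /21)


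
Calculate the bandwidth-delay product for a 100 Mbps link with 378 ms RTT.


BDP = bandwidth * RTT
= 100 Mbps * 378 ms
= 100 * 1e6 * 378 / 1000 bits
= 37800000 bits
= 4725000 bytes
= 4614.2578 KB
BDP = 37800000 bits (4725000 bytes)


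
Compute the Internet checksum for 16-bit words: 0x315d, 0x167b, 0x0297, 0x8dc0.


Sum all words (with carry folding):
+ 0x315d = 0x315d
+ 0x167b = 0x47d8
+ 0x0297 = 0x4a6f
+ 0x8dc0 = 0xd82f
One's complement: ~0xd82f
Checksum = 0x27d0


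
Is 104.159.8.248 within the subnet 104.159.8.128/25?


Subnet network: 104.159.8.128
Test IP AND mask: 104.159.8.128
Yes, 104.159.8.248 is in 104.159.8.128/25


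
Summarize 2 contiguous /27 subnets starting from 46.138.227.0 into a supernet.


Original prefix: /27
Number of subnets: 2 = 2^1
New prefix = 27 - 1 = 26
Supernet: 46.138.227.0/26


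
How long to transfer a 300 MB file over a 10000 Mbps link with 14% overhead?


Effective throughput = 10000 * (1 - 14/100) = 8600 Mbps
File size in Mb = 300 * 8 = 2400 Mb
Time = 2400 / 8600
Time = 0.2791 seconds


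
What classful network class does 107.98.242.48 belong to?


First octet: 107
Binary: 01101011
0xxxxxxx -> Class A (1-126)
Class A, default mask 255.0.0.0 (/8)


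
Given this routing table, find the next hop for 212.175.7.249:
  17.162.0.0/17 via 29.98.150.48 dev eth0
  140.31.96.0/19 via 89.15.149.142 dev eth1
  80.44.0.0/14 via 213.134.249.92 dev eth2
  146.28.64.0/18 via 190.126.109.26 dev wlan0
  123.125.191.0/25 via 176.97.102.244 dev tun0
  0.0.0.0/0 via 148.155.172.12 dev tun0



Longest prefix match for 212.175.7.249:
  /17 17.162.0.0: no
  /19 140.31.96.0: no
  /14 80.44.0.0: no
  /18 146.28.64.0: no
  /25 123.125.191.0: no
  /0 0.0.0.0: MATCH
Selected: next-hop 148.155.172.12 via tun0 (matched /0)


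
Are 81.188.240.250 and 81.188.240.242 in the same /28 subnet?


Mask: 255.255.255.240
81.188.240.250 AND mask = 81.188.240.240
81.188.240.242 AND mask = 81.188.240.240
Yes, same subnet (81.188.240.240)


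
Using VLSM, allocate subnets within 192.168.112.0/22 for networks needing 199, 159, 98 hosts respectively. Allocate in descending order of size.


199 hosts -> /24 (254 usable): 192.168.112.0/24
159 hosts -> /24 (254 usable): 192.168.113.0/24
98 hosts -> /25 (126 usable): 192.168.114.0/25
Allocation: 192.168.112.0/24 (199 hosts, 254 usable); 192.168.113.0/24 (159 hosts, 254 usable); 192.168.114.0/25 (98 hosts, 126 usable)


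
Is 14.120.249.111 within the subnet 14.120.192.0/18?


Subnet network: 14.120.192.0
Test IP AND mask: 14.120.192.0
Yes, 14.120.249.111 is in 14.120.192.0/18


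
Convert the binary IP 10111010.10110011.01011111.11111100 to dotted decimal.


10111010 = 186
10110011 = 179
01011111 = 95
11111100 = 252
IP: 186.179.95.252


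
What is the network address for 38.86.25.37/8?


IP:   00100110.01010110.00011001.00100101
Mask: 11111111.00000000.00000000.00000000
AND operation:
Net:  00100110.00000000.00000000.00000000
Network: 38.0.0.0/8


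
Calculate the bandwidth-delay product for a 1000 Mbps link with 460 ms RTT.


BDP = bandwidth * RTT
= 1000 Mbps * 460 ms
= 1000 * 1e6 * 460 / 1000 bits
= 460000000 bits
= 57500000 bytes
= 56152.3438 KB
BDP = 460000000 bits (57500000 bytes)


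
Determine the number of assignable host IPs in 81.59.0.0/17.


Host bits = 32 - 17 = 15
Total addresses = 2^15 = 32768
Usable = total - 2 (network and broadcast)
Usable hosts: 32766


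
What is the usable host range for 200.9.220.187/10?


Network: 200.0.0.0
Broadcast: 200.63.255.255
First usable = network + 1
Last usable = broadcast - 1
Range: 200.0.0.1 to 200.63.255.254


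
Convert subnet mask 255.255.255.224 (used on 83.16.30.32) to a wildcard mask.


Subnet mask: 255.255.255.224
Wildcard = 255.255.255.255 - subnet mask
255 - 255 = 0
255 - 255 = 0
255 - 255 = 0
255 - 224 = 31
Wildcard: 0.0.0.31


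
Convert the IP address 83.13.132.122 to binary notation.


83 = 01010011
13 = 00001101
132 = 10000100
122 = 01111010
Binary: 01010011.00001101.10000100.01111010


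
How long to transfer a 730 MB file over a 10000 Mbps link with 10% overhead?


Effective throughput = 10000 * (1 - 10/100) = 9000 Mbps
File size in Mb = 730 * 8 = 5840 Mb
Time = 5840 / 9000
Time = 0.6489 seconds


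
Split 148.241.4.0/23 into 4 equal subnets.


New prefix = 23 + 2 = 25
Each subnet has 128 addresses
  148.241.4.0/25
  148.241.4.128/25
  148.241.5.0/25
  148.241.5.128/25
Subnets: 148.241.4.0/25, 148.241.4.128/25, 148.241.5.0/25, 148.241.5.128/25


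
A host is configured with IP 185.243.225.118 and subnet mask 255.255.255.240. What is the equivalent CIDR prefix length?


Binary: 11111111.11111111.11111111.11110000
Count leading 1s
Prefix: /28


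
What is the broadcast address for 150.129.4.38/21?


Network: 150.129.0.0/21
Host bits = 11
Set all host bits to 1:
Broadcast: 150.129.7.255


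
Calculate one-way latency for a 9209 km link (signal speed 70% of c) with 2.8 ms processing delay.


Speed = 0.7 * 3e5 km/s = 210000 km/s
Propagation delay = 9209 / 210000 = 0.0439 s = 43.8524 ms
Processing delay = 2.8 ms
Total one-way latency = 46.6524 ms


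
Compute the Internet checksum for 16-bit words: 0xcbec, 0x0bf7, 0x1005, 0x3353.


Sum all words (with carry folding):
+ 0xcbec = 0xcbec
+ 0x0bf7 = 0xd7e3
+ 0x1005 = 0xe7e8
+ 0x3353 = 0x1b3c
One's complement: ~0x1b3c
Checksum = 0xe4c3


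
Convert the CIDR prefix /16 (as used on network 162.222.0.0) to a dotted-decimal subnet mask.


/16 means 16 network bits, 16 host bits
Binary: 11111111111111110000000000000000
Mask: 255.255.0.0


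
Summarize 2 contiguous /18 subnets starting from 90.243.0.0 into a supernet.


Original prefix: /18
Number of subnets: 2 = 2^1
New prefix = 18 - 1 = 17
Supernet: 90.243.0.0/17


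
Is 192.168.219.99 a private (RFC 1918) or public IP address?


RFC 1918 private ranges:
  10.0.0.0/8 (10.0.0.0 - 10.255.255.255)
  172.16.0.0/12 (172.16.0.0 - 172.31.255.255)
  192.168.0.0/16 (192.168.0.0 - 192.168.255.255)
Private (in 192.168.0.0/16)


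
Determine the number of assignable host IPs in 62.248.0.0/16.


Host bits = 32 - 16 = 16
Total addresses = 2^16 = 65536
Usable = total - 2 (network and broadcast)
Usable hosts: 65534


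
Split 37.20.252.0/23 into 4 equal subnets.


New prefix = 23 + 2 = 25
Each subnet has 128 addresses
  37.20.252.0/25
  37.20.252.128/25
  37.20.253.0/25
  37.20.253.128/25
Subnets: 37.20.252.0/25, 37.20.252.128/25, 37.20.253.0/25, 37.20.253.128/25


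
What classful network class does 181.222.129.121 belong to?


First octet: 181
Binary: 10110101
10xxxxxx -> Class B (128-191)
Class B, default mask 255.255.0.0 (/16)


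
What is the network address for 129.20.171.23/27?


IP:   10000001.00010100.10101011.00010111
Mask: 11111111.11111111.11111111.11100000
AND operation:
Net:  10000001.00010100.10101011.00000000
Network: 129.20.171.0/27


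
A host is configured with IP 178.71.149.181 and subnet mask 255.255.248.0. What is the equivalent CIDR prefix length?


Binary: 11111111.11111111.11111000.00000000
Count leading 1s
Prefix: /21


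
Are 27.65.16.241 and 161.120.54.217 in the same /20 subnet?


Mask: 255.255.240.0
27.65.16.241 AND mask = 27.65.16.0
161.120.54.217 AND mask = 161.120.48.0
No, different subnets (27.65.16.0 vs 161.120.48.0)


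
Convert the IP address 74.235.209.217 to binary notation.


74 = 01001010
235 = 11101011
209 = 11010001
217 = 11011001
Binary: 01001010.11101011.11010001.11011001


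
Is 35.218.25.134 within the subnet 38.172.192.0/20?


Subnet network: 38.172.192.0
Test IP AND mask: 35.218.16.0
No, 35.218.25.134 is not in 38.172.192.0/20


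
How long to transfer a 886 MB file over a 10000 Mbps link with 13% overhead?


Effective throughput = 10000 * (1 - 13/100) = 8700 Mbps
File size in Mb = 886 * 8 = 7088 Mb
Time = 7088 / 8700
Time = 0.8147 seconds


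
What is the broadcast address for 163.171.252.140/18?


Network: 163.171.192.0/18
Host bits = 14
Set all host bits to 1:
Broadcast: 163.171.255.255


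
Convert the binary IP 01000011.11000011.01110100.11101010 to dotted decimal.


01000011 = 67
11000011 = 195
01110100 = 116
11101010 = 234
IP: 67.195.116.234


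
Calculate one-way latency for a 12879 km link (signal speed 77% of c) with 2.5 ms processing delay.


Speed = 0.77 * 3e5 km/s = 231000 km/s
Propagation delay = 12879 / 231000 = 0.0558 s = 55.7532 ms
Processing delay = 2.5 ms
Total one-way latency = 58.2532 ms


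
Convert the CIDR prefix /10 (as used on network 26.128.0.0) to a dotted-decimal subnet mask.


/10 means 10 network bits, 22 host bits
Binary: 11111111110000000000000000000000
Mask: 255.192.0.0


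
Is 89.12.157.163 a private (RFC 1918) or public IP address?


RFC 1918 private ranges:
  10.0.0.0/8 (10.0.0.0 - 10.255.255.255)
  172.16.0.0/12 (172.16.0.0 - 172.31.255.255)
  192.168.0.0/16 (192.168.0.0 - 192.168.255.255)
Public (not in any RFC 1918 range)


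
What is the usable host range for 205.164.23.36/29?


Network: 205.164.23.32
Broadcast: 205.164.23.39
First usable = network + 1
Last usable = broadcast - 1
Range: 205.164.23.33 to 205.164.23.38


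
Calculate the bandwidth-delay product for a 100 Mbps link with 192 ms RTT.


BDP = bandwidth * RTT
= 100 Mbps * 192 ms
= 100 * 1e6 * 192 / 1000 bits
= 19200000 bits
= 2400000 bytes
= 2343.75 KB
BDP = 19200000 bits (2400000 bytes)


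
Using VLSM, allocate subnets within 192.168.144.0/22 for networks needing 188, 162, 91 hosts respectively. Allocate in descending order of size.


188 hosts -> /24 (254 usable): 192.168.144.0/24
162 hosts -> /24 (254 usable): 192.168.145.0/24
91 hosts -> /25 (126 usable): 192.168.146.0/25
Allocation: 192.168.144.0/24 (188 hosts, 254 usable); 192.168.145.0/24 (162 hosts, 254 usable); 192.168.146.0/25 (91 hosts, 126 usable)


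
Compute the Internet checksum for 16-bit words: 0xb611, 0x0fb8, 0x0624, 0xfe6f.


Sum all words (with carry folding):
+ 0xb611 = 0xb611
+ 0x0fb8 = 0xc5c9
+ 0x0624 = 0xcbed
+ 0xfe6f = 0xca5d
One's complement: ~0xca5d
Checksum = 0x35a2


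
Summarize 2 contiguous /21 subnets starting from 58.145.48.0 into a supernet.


Original prefix: /21
Number of subnets: 2 = 2^1
New prefix = 21 - 1 = 20
Supernet: 58.145.48.0/20


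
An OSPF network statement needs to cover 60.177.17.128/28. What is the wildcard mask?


Subnet mask: 255.255.255.240
Wildcard = 255.255.255.255 - subnet mask
255 - 255 = 0
255 - 255 = 0
255 - 255 = 0
255 - 240 = 15
Wildcard: 0.0.0.15


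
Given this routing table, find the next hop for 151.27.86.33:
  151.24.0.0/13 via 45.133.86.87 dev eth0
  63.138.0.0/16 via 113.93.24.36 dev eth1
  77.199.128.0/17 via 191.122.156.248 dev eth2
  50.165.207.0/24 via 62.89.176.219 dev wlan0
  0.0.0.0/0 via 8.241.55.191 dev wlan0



Longest prefix match for 151.27.86.33:
  /13 151.24.0.0: MATCH
  /16 63.138.0.0: no
  /17 77.199.128.0: no
  /24 50.165.207.0: no
  /0 0.0.0.0: MATCH
Selected: next-hop 45.133.86.87 via eth0 (matched /13)


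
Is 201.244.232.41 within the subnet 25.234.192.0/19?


Subnet network: 25.234.192.0
Test IP AND mask: 201.244.224.0
No, 201.244.232.41 is not in 25.234.192.0/19


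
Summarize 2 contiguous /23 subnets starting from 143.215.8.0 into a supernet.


Original prefix: /23
Number of subnets: 2 = 2^1
New prefix = 23 - 1 = 22
Supernet: 143.215.8.0/22


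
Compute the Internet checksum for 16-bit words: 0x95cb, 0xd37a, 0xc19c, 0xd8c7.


Sum all words (with carry folding):
+ 0x95cb = 0x95cb
+ 0xd37a = 0x6946
+ 0xc19c = 0x2ae3
+ 0xd8c7 = 0x03ab
One's complement: ~0x03ab
Checksum = 0xfc54


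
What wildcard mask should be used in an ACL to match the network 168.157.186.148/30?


Subnet mask: 255.255.255.252
Wildcard = 255.255.255.255 - subnet mask
255 - 255 = 0
255 - 255 = 0
255 - 255 = 0
255 - 252 = 3
Wildcard: 0.0.0.3


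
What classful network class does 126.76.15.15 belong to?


First octet: 126
Binary: 01111110
0xxxxxxx -> Class A (1-126)
Class A, default mask 255.0.0.0 (/8)


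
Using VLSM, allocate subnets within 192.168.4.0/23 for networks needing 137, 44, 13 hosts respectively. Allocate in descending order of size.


137 hosts -> /24 (254 usable): 192.168.4.0/24
44 hosts -> /26 (62 usable): 192.168.5.0/26
13 hosts -> /28 (14 usable): 192.168.5.64/28
Allocation: 192.168.4.0/24 (137 hosts, 254 usable); 192.168.5.0/26 (44 hosts, 62 usable); 192.168.5.64/28 (13 hosts, 14 usable)


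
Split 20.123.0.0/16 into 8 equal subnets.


New prefix = 16 + 3 = 19
Each subnet has 8192 addresses
  20.123.0.0/19
  20.123.32.0/19
  20.123.64.0/19
  20.123.96.0/19
  20.123.128.0/19
  20.123.160.0/19
  20.123.192.0/19
  20.123.224.0/19
Subnets: 20.123.0.0/19, 20.123.32.0/19, 20.123.64.0/19, 20.123.96.0/19, 20.123.128.0/19, 20.123.160.0/19, 20.123.192.0/19, 20.123.224.0/19


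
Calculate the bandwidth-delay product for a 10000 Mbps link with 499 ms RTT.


BDP = bandwidth * RTT
= 10000 Mbps * 499 ms
= 10000 * 1e6 * 499 / 1000 bits
= 4990000000 bits
= 623750000 bytes
= 609130.8594 KB
BDP = 4990000000 bits (623750000 bytes)


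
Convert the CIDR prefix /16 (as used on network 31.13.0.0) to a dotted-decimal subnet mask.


/16 means 16 network bits, 16 host bits
Binary: 11111111111111110000000000000000
Mask: 255.255.0.0


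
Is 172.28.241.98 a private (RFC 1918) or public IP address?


RFC 1918 private ranges:
  10.0.0.0/8 (10.0.0.0 - 10.255.255.255)
  172.16.0.0/12 (172.16.0.0 - 172.31.255.255)
  192.168.0.0/16 (192.168.0.0 - 192.168.255.255)
Private (in 172.16.0.0/12)


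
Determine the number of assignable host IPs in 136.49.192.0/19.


Host bits = 32 - 19 = 13
Total addresses = 2^13 = 8192
Usable = total - 2 (network and broadcast)
Usable hosts: 8190


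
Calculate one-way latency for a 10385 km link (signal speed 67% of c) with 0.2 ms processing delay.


Speed = 0.67 * 3e5 km/s = 201000 km/s
Propagation delay = 10385 / 201000 = 0.0517 s = 51.6667 ms
Processing delay = 0.2 ms
Total one-way latency = 51.8667 ms


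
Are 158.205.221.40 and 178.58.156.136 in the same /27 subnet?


Mask: 255.255.255.224
158.205.221.40 AND mask = 158.205.221.32
178.58.156.136 AND mask = 178.58.156.128
No, different subnets (158.205.221.32 vs 178.58.156.128)


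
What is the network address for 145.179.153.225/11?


IP:   10010001.10110011.10011001.11100001
Mask: 11111111.11100000.00000000.00000000
AND operation:
Net:  10010001.10100000.00000000.00000000
Network: 145.160.0.0/11


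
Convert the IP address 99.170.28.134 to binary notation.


99 = 01100011
170 = 10101010
28 = 00011100
134 = 10000110
Binary: 01100011.10101010.00011100.10000110


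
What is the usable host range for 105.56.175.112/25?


Network: 105.56.175.0
Broadcast: 105.56.175.127
First usable = network + 1
Last usable = broadcast - 1
Range: 105.56.175.1 to 105.56.175.126


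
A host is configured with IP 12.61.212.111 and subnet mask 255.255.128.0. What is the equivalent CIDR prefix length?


Binary: 11111111.11111111.10000000.00000000
Count leading 1s
Prefix: /17


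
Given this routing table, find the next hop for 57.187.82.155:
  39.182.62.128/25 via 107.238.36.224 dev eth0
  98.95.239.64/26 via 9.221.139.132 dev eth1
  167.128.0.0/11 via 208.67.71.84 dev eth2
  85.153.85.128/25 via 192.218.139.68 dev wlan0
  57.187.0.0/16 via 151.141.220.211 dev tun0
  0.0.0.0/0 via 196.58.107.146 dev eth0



Longest prefix match for 57.187.82.155:
  /25 39.182.62.128: no
  /26 98.95.239.64: no
  /11 167.128.0.0: no
  /25 85.153.85.128: no
  /16 57.187.0.0: MATCH
  /0 0.0.0.0: MATCH
Selected: next-hop 151.141.220.211 via tun0 (matched /16)


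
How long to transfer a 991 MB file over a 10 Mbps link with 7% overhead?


Effective throughput = 10 * (1 - 7/100) = 9.3 Mbps
File size in Mb = 991 * 8 = 7928 Mb
Time = 7928 / 9.3
Time = 852.4731 seconds


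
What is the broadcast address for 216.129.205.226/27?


Network: 216.129.205.224/27
Host bits = 5
Set all host bits to 1:
Broadcast: 216.129.205.255


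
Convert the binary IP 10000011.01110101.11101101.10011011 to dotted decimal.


10000011 = 131
01110101 = 117
11101101 = 237
10011011 = 155
IP: 131.117.237.155


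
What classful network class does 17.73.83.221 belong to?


First octet: 17
Binary: 00010001
0xxxxxxx -> Class A (1-126)
Class A, default mask 255.0.0.0 (/8)


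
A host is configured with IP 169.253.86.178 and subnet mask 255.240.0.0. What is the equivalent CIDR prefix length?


Binary: 11111111.11110000.00000000.00000000
Count leading 1s
Prefix: /12


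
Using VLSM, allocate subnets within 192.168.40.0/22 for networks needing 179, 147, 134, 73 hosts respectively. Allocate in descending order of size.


179 hosts -> /24 (254 usable): 192.168.40.0/24
147 hosts -> /24 (254 usable): 192.168.41.0/24
134 hosts -> /24 (254 usable): 192.168.42.0/24
73 hosts -> /25 (126 usable): 192.168.43.0/25
Allocation: 192.168.40.0/24 (179 hosts, 254 usable); 192.168.41.0/24 (147 hosts, 254 usable); 192.168.42.0/24 (134 hosts, 254 usable); 192.168.43.0/25 (73 hosts, 126 usable)


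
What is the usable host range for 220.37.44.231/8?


Network: 220.0.0.0
Broadcast: 220.255.255.255
First usable = network + 1
Last usable = broadcast - 1
Range: 220.0.0.1 to 220.255.255.254


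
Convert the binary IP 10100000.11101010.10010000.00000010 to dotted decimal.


10100000 = 160
11101010 = 234
10010000 = 144
00000010 = 2
IP: 160.234.144.2


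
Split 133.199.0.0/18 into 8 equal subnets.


New prefix = 18 + 3 = 21
Each subnet has 2048 addresses
  133.199.0.0/21
  133.199.8.0/21
  133.199.16.0/21
  133.199.24.0/21
  133.199.32.0/21
  133.199.40.0/21
  133.199.48.0/21
  133.199.56.0/21
Subnets: 133.199.0.0/21, 133.199.8.0/21, 133.199.16.0/21, 133.199.24.0/21, 133.199.32.0/21, 133.199.40.0/21, 133.199.48.0/21, 133.199.56.0/21


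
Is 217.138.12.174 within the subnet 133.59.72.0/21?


Subnet network: 133.59.72.0
Test IP AND mask: 217.138.8.0
No, 217.138.12.174 is not in 133.59.72.0/21


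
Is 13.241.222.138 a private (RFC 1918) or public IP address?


RFC 1918 private ranges:
  10.0.0.0/8 (10.0.0.0 - 10.255.255.255)
  172.16.0.0/12 (172.16.0.0 - 172.31.255.255)
  192.168.0.0/16 (192.168.0.0 - 192.168.255.255)
Public (not in any RFC 1918 range)


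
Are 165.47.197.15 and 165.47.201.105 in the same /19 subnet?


Mask: 255.255.224.0
165.47.197.15 AND mask = 165.47.192.0
165.47.201.105 AND mask = 165.47.192.0
Yes, same subnet (165.47.192.0)


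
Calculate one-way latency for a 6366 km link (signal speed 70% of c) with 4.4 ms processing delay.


Speed = 0.7 * 3e5 km/s = 210000 km/s
Propagation delay = 6366 / 210000 = 0.0303 s = 30.3143 ms
Processing delay = 4.4 ms
Total one-way latency = 34.7143 ms


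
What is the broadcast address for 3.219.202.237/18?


Network: 3.219.192.0/18
Host bits = 14
Set all host bits to 1:
Broadcast: 3.219.255.255


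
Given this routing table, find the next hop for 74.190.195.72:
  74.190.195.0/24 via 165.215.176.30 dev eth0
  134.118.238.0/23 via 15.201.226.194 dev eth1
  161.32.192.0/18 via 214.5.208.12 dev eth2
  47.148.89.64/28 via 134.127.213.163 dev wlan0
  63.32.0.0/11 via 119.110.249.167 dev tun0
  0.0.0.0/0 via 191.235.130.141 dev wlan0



Longest prefix match for 74.190.195.72:
  /24 74.190.195.0: MATCH
  /23 134.118.238.0: no
  /18 161.32.192.0: no
  /28 47.148.89.64: no
  /11 63.32.0.0: no
  /0 0.0.0.0: MATCH
Selected: next-hop 165.215.176.30 via eth0 (matched /24)


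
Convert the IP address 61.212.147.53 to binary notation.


61 = 00111101
212 = 11010100
147 = 10010011
53 = 00110101
Binary: 00111101.11010100.10010011.00110101


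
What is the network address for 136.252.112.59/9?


IP:   10001000.11111100.01110000.00111011
Mask: 11111111.10000000.00000000.00000000
AND operation:
Net:  10001000.10000000.00000000.00000000
Network: 136.128.0.0/9


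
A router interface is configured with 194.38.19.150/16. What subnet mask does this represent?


/16 means 16 network bits, 16 host bits
Binary: 11111111111111110000000000000000
Mask: 255.255.0.0


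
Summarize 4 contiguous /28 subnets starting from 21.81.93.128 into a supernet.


Original prefix: /28
Number of subnets: 4 = 2^2
New prefix = 28 - 2 = 26
Supernet: 21.81.93.128/26


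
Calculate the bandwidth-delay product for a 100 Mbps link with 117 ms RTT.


BDP = bandwidth * RTT
= 100 Mbps * 117 ms
= 100 * 1e6 * 117 / 1000 bits
= 11700000 bits
= 1462500 bytes
= 1428.2227 KB
BDP = 11700000 bits (1462500 bytes)


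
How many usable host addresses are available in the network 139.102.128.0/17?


Host bits = 32 - 17 = 15
Total addresses = 2^15 = 32768
Usable = total - 2 (network and broadcast)
Usable hosts: 32766


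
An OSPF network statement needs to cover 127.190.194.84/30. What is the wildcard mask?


Subnet mask: 255.255.255.252
Wildcard = 255.255.255.255 - subnet mask
255 - 255 = 0
255 - 255 = 0
255 - 255 = 0
255 - 252 = 3
Wildcard: 0.0.0.3


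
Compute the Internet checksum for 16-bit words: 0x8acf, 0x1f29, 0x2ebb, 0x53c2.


Sum all words (with carry folding):
+ 0x8acf = 0x8acf
+ 0x1f29 = 0xa9f8
+ 0x2ebb = 0xd8b3
+ 0x53c2 = 0x2c76
One's complement: ~0x2c76
Checksum = 0xd389


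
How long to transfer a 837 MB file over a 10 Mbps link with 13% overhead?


Effective throughput = 10 * (1 - 13/100) = 8.7 Mbps
File size in Mb = 837 * 8 = 6696 Mb
Time = 6696 / 8.7
Time = 769.6552 seconds


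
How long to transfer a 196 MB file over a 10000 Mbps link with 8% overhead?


Effective throughput = 10000 * (1 - 8/100) = 9200 Mbps
File size in Mb = 196 * 8 = 1568 Mb
Time = 1568 / 9200
Time = 0.1704 seconds


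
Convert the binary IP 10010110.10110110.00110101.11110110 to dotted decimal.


10010110 = 150
10110110 = 182
00110101 = 53
11110110 = 246
IP: 150.182.53.246


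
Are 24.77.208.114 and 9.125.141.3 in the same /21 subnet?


Mask: 255.255.248.0
24.77.208.114 AND mask = 24.77.208.0
9.125.141.3 AND mask = 9.125.136.0
No, different subnets (24.77.208.0 vs 9.125.136.0)


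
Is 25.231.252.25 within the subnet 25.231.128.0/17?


Subnet network: 25.231.128.0
Test IP AND mask: 25.231.128.0
Yes, 25.231.252.25 is in 25.231.128.0/17


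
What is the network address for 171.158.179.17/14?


IP:   10101011.10011110.10110011.00010001
Mask: 11111111.11111100.00000000.00000000
AND operation:
Net:  10101011.10011100.00000000.00000000
Network: 171.156.0.0/14


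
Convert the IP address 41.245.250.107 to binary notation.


41 = 00101001
245 = 11110101
250 = 11111010
107 = 01101011
Binary: 00101001.11110101.11111010.01101011


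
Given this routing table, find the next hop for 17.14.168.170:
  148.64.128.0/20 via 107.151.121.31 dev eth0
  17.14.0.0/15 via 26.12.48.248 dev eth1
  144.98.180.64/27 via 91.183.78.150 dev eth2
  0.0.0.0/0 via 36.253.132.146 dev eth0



Longest prefix match for 17.14.168.170:
  /20 148.64.128.0: no
  /15 17.14.0.0: MATCH
  /27 144.98.180.64: no
  /0 0.0.0.0: MATCH
Selected: next-hop 26.12.48.248 via eth1 (matched /15)


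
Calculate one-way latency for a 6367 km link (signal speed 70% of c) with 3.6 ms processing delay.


Speed = 0.7 * 3e5 km/s = 210000 km/s
Propagation delay = 6367 / 210000 = 0.0303 s = 30.319 ms
Processing delay = 3.6 ms
Total one-way latency = 33.919 ms


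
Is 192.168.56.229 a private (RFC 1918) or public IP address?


RFC 1918 private ranges:
  10.0.0.0/8 (10.0.0.0 - 10.255.255.255)
  172.16.0.0/12 (172.16.0.0 - 172.31.255.255)
  192.168.0.0/16 (192.168.0.0 - 192.168.255.255)
Private (in 192.168.0.0/16)


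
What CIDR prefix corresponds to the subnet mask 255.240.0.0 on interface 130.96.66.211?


Binary: 11111111.11110000.00000000.00000000
Count leading 1s
Prefix: /12


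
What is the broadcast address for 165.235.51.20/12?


Network: 165.224.0.0/12
Host bits = 20
Set all host bits to 1:
Broadcast: 165.239.255.255


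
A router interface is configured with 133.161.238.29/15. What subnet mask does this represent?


/15 means 15 network bits, 17 host bits
Binary: 11111111111111100000000000000000
Mask: 255.254.0.0


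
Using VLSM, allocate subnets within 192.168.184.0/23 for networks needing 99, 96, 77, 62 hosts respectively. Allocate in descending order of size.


99 hosts -> /25 (126 usable): 192.168.184.0/25
96 hosts -> /25 (126 usable): 192.168.184.128/25
77 hosts -> /25 (126 usable): 192.168.185.0/25
62 hosts -> /26 (62 usable): 192.168.185.128/26
Allocation: 192.168.184.0/25 (99 hosts, 126 usable); 192.168.184.128/25 (96 hosts, 126 usable); 192.168.185.0/25 (77 hosts, 126 usable); 192.168.185.128/26 (62 hosts, 62 usable)


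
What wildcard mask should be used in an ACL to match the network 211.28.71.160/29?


Subnet mask: 255.255.255.248
Wildcard = 255.255.255.255 - subnet mask
255 - 255 = 0
255 - 255 = 0
255 - 255 = 0
255 - 248 = 7
Wildcard: 0.0.0.7


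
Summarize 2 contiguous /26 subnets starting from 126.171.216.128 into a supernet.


Original prefix: /26
Number of subnets: 2 = 2^1
New prefix = 26 - 1 = 25
Supernet: 126.171.216.128/25


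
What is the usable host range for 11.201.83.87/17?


Network: 11.201.0.0
Broadcast: 11.201.127.255
First usable = network + 1
Last usable = broadcast - 1
Range: 11.201.0.1 to 11.201.127.254


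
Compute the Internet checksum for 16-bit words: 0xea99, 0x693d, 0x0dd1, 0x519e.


Sum all words (with carry folding):
+ 0xea99 = 0xea99
+ 0x693d = 0x53d7
+ 0x0dd1 = 0x61a8
+ 0x519e = 0xb346
One's complement: ~0xb346
Checksum = 0x4cb9


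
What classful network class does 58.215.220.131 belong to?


First octet: 58
Binary: 00111010
0xxxxxxx -> Class A (1-126)
Class A, default mask 255.0.0.0 (/8)


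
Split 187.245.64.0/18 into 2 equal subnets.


New prefix = 18 + 1 = 19
Each subnet has 8192 addresses
  187.245.64.0/19
  187.245.96.0/19
Subnets: 187.245.64.0/19, 187.245.96.0/19


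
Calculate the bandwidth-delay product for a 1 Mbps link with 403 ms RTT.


BDP = bandwidth * RTT
= 1 Mbps * 403 ms
= 1 * 1e6 * 403 / 1000 bits
= 403000 bits
= 50375 bytes
= 49.1943 KB
BDP = 403000 bits (50375 bytes)


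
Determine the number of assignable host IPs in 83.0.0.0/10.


Host bits = 32 - 10 = 22
Total addresses = 2^22 = 4194304
Usable = total - 2 (network and broadcast)
Usable hosts: 4194302


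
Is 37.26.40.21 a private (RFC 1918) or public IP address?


RFC 1918 private ranges:
  10.0.0.0/8 (10.0.0.0 - 10.255.255.255)
  172.16.0.0/12 (172.16.0.0 - 172.31.255.255)
  192.168.0.0/16 (192.168.0.0 - 192.168.255.255)
Public (not in any RFC 1918 range)


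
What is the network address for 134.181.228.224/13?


IP:   10000110.10110101.11100100.11100000
Mask: 11111111.11111000.00000000.00000000
AND operation:
Net:  10000110.10110000.00000000.00000000
Network: 134.176.0.0/13


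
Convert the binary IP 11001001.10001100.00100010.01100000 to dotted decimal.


11001001 = 201
10001100 = 140
00100010 = 34
01100000 = 96
IP: 201.140.34.96


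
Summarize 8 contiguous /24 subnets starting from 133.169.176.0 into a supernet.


Original prefix: /24
Number of subnets: 8 = 2^3
New prefix = 24 - 3 = 21
Supernet: 133.169.176.0/21


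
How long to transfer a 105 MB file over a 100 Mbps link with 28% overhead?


Effective throughput = 100 * (1 - 28/100) = 72 Mbps
File size in Mb = 105 * 8 = 840 Mb
Time = 840 / 72
Time = 11.6667 seconds


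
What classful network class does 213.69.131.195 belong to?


First octet: 213
Binary: 11010101
110xxxxx -> Class C (192-223)
Class C, default mask 255.255.255.0 (/24)


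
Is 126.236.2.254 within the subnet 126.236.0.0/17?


Subnet network: 126.236.0.0
Test IP AND mask: 126.236.0.0
Yes, 126.236.2.254 is in 126.236.0.0/17


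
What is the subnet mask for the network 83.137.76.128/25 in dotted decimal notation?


/25 means 25 network bits, 7 host bits
Binary: 11111111111111111111111110000000
Mask: 255.255.255.128


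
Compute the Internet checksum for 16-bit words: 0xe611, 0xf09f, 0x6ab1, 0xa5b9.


Sum all words (with carry folding):
+ 0xe611 = 0xe611
+ 0xf09f = 0xd6b1
+ 0x6ab1 = 0x4163
+ 0xa5b9 = 0xe71c
One's complement: ~0xe71c
Checksum = 0x18e3


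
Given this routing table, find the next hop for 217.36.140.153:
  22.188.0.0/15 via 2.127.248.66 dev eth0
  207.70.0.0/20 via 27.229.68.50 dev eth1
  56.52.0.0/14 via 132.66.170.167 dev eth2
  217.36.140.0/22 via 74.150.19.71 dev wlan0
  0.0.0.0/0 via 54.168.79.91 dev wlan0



Longest prefix match for 217.36.140.153:
  /15 22.188.0.0: no
  /20 207.70.0.0: no
  /14 56.52.0.0: no
  /22 217.36.140.0: MATCH
  /0 0.0.0.0: MATCH
Selected: next-hop 74.150.19.71 via wlan0 (matched /22)


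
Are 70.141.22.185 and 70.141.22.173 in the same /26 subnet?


Mask: 255.255.255.192
70.141.22.185 AND mask = 70.141.22.128
70.141.22.173 AND mask = 70.141.22.128
Yes, same subnet (70.141.22.128)


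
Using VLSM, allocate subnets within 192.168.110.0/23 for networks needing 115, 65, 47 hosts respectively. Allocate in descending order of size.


115 hosts -> /25 (126 usable): 192.168.110.0/25
65 hosts -> /25 (126 usable): 192.168.110.128/25
47 hosts -> /26 (62 usable): 192.168.111.0/26
Allocation: 192.168.110.0/25 (115 hosts, 126 usable); 192.168.110.128/25 (65 hosts, 126 usable); 192.168.111.0/26 (47 hosts, 62 usable)


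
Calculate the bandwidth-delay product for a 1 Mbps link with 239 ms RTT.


BDP = bandwidth * RTT
= 1 Mbps * 239 ms
= 1 * 1e6 * 239 / 1000 bits
= 239000 bits
= 29875 bytes
= 29.1748 KB
BDP = 239000 bits (29875 bytes)


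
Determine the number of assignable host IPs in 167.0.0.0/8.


Host bits = 32 - 8 = 24
Total addresses = 2^24 = 16777216
Usable = total - 2 (network and broadcast)
Usable hosts: 16777214


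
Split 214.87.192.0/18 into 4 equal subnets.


New prefix = 18 + 2 = 20
Each subnet has 4096 addresses
  214.87.192.0/20
  214.87.208.0/20
  214.87.224.0/20
  214.87.240.0/20
Subnets: 214.87.192.0/20, 214.87.208.0/20, 214.87.224.0/20, 214.87.240.0/20


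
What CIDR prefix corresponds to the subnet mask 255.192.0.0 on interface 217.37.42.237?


Binary: 11111111.11000000.00000000.00000000
Count leading 1s
Prefix: /10


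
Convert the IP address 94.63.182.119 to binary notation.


94 = 01011110
63 = 00111111
182 = 10110110
119 = 01110111
Binary: 01011110.00111111.10110110.01110111


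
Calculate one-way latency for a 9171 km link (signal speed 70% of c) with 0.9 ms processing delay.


Speed = 0.7 * 3e5 km/s = 210000 km/s
Propagation delay = 9171 / 210000 = 0.0437 s = 43.6714 ms
Processing delay = 0.9 ms
Total one-way latency = 44.5714 ms


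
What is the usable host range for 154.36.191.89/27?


Network: 154.36.191.64
Broadcast: 154.36.191.95
First usable = network + 1
Last usable = broadcast - 1
Range: 154.36.191.65 to 154.36.191.94


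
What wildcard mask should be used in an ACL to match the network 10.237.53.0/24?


Subnet mask: 255.255.255.0
Wildcard = 255.255.255.255 - subnet mask
255 - 255 = 0
255 - 255 = 0
255 - 255 = 0
255 - 0 = 255
Wildcard: 0.0.0.255


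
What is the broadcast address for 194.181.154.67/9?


Network: 194.128.0.0/9
Host bits = 23
Set all host bits to 1:
Broadcast: 194.255.255.255


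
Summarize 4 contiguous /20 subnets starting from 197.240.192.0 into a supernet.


Original prefix: /20
Number of subnets: 4 = 2^2
New prefix = 20 - 2 = 18
Supernet: 197.240.192.0/18


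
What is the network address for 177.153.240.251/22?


IP:   10110001.10011001.11110000.11111011
Mask: 11111111.11111111.11111100.00000000
AND operation:
Net:  10110001.10011001.11110000.00000000
Network: 177.153.240.0/22


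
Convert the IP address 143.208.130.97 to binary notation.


143 = 10001111
208 = 11010000
130 = 10000010
97 = 01100001
Binary: 10001111.11010000.10000010.01100001


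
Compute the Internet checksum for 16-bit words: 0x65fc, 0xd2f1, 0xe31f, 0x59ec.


Sum all words (with carry folding):
+ 0x65fc = 0x65fc
+ 0xd2f1 = 0x38ee
+ 0xe31f = 0x1c0e
+ 0x59ec = 0x75fa
One's complement: ~0x75fa
Checksum = 0x8a05


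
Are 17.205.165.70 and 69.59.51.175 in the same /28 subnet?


Mask: 255.255.255.240
17.205.165.70 AND mask = 17.205.165.64
69.59.51.175 AND mask = 69.59.51.160
No, different subnets (17.205.165.64 vs 69.59.51.160)


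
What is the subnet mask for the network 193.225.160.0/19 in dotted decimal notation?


/19 means 19 network bits, 13 host bits
Binary: 11111111111111111110000000000000
Mask: 255.255.224.0


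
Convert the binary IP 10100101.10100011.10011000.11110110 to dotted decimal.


10100101 = 165
10100011 = 163
10011000 = 152
11110110 = 246
IP: 165.163.152.246


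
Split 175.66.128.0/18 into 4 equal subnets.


New prefix = 18 + 2 = 20
Each subnet has 4096 addresses
  175.66.128.0/20
  175.66.144.0/20
  175.66.160.0/20
  175.66.176.0/20
Subnets: 175.66.128.0/20, 175.66.144.0/20, 175.66.160.0/20, 175.66.176.0/20


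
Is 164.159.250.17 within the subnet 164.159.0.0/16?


Subnet network: 164.159.0.0
Test IP AND mask: 164.159.0.0
Yes, 164.159.250.17 is in 164.159.0.0/16


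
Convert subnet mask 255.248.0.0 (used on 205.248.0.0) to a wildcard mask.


Subnet mask: 255.248.0.0
Wildcard = 255.255.255.255 - subnet mask
255 - 255 = 0
255 - 248 = 7
255 - 0 = 255
255 - 0 = 255
Wildcard: 0.7.255.255


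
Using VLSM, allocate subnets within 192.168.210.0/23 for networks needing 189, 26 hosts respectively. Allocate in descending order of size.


189 hosts -> /24 (254 usable): 192.168.210.0/24
26 hosts -> /27 (30 usable): 192.168.211.0/27
Allocation: 192.168.210.0/24 (189 hosts, 254 usable); 192.168.211.0/27 (26 hosts, 30 usable)


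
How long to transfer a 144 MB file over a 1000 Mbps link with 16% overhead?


Effective throughput = 1000 * (1 - 16/100) = 840 Mbps
File size in Mb = 144 * 8 = 1152 Mb
Time = 1152 / 840
Time = 1.3714 seconds


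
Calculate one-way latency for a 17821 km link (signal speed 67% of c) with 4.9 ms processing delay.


Speed = 0.67 * 3e5 km/s = 201000 km/s
Propagation delay = 17821 / 201000 = 0.0887 s = 88.6617 ms
Processing delay = 4.9 ms
Total one-way latency = 93.5617 ms


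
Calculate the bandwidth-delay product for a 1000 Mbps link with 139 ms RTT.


BDP = bandwidth * RTT
= 1000 Mbps * 139 ms
= 1000 * 1e6 * 139 / 1000 bits
= 139000000 bits
= 17375000 bytes
= 16967.7734 KB
BDP = 139000000 bits (17375000 bytes)


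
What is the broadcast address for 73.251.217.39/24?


Network: 73.251.217.0/24
Host bits = 8
Set all host bits to 1:
Broadcast: 73.251.217.255


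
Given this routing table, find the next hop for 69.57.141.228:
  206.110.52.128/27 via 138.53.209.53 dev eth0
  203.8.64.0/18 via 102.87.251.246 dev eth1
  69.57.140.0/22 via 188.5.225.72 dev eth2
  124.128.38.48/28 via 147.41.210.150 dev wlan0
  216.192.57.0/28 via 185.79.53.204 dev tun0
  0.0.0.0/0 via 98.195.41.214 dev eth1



Longest prefix match for 69.57.141.228:
  /27 206.110.52.128: no
  /18 203.8.64.0: no
  /22 69.57.140.0: MATCH
  /28 124.128.38.48: no
  /28 216.192.57.0: no
  /0 0.0.0.0: MATCH
Selected: next-hop 188.5.225.72 via eth2 (matched /22)


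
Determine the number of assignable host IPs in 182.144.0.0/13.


Host bits = 32 - 13 = 19
Total addresses = 2^19 = 524288
Usable = total - 2 (network and broadcast)
Usable hosts: 524286


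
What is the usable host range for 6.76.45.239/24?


Network: 6.76.45.0
Broadcast: 6.76.45.255
First usable = network + 1
Last usable = broadcast - 1
Range: 6.76.45.1 to 6.76.45.254


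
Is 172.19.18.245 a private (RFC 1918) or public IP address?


RFC 1918 private ranges:
  10.0.0.0/8 (10.0.0.0 - 10.255.255.255)
  172.16.0.0/12 (172.16.0.0 - 172.31.255.255)
  192.168.0.0/16 (192.168.0.0 - 192.168.255.255)
Private (in 172.16.0.0/12)


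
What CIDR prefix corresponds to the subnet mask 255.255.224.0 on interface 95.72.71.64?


Binary: 11111111.11111111.11100000.00000000
Count leading 1s
Prefix: /19
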